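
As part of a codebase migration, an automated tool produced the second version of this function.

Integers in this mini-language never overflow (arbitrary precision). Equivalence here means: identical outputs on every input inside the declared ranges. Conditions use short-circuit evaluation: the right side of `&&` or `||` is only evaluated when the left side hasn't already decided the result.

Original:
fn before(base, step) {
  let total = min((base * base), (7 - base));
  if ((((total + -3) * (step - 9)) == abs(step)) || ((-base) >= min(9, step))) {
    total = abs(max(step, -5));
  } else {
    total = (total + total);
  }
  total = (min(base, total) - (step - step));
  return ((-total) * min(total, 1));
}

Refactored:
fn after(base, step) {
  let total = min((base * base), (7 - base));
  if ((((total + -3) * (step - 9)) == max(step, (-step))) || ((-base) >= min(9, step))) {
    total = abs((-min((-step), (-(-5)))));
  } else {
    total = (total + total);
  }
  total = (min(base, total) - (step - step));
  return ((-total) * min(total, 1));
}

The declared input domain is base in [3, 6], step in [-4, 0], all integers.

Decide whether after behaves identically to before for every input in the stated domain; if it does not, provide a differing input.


The two are interchangeable: min/max/abs usage differs, and every declared input agrees.
Spot check at base=4, step=-2 — before: total = 3; ((((total + -3) * (step - 9)) == abs(step)) || ((-base) >= min(9, step))) -> false; total = 6; total = 4; return -4. after: total = 3; ((((total + -3) * (step - 9)) == max(step, (-step))) || ((-base) >= min(9, step))) -> false; total = 6; total = 4; return -4. Both give -4.
Across all 20 domain points the two functions coincide.
verdict: equivalent


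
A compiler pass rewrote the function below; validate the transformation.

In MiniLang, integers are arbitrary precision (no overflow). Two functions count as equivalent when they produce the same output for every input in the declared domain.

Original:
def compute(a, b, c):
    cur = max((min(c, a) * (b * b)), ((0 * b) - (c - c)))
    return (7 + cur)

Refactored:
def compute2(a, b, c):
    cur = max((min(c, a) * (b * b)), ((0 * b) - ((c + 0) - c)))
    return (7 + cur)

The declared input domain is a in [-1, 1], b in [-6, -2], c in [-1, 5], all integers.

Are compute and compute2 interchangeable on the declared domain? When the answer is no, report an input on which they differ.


Differences: constant usage differs; also arithmetic usage differs — yet all 105 inputs agree.
verdict: equivalent


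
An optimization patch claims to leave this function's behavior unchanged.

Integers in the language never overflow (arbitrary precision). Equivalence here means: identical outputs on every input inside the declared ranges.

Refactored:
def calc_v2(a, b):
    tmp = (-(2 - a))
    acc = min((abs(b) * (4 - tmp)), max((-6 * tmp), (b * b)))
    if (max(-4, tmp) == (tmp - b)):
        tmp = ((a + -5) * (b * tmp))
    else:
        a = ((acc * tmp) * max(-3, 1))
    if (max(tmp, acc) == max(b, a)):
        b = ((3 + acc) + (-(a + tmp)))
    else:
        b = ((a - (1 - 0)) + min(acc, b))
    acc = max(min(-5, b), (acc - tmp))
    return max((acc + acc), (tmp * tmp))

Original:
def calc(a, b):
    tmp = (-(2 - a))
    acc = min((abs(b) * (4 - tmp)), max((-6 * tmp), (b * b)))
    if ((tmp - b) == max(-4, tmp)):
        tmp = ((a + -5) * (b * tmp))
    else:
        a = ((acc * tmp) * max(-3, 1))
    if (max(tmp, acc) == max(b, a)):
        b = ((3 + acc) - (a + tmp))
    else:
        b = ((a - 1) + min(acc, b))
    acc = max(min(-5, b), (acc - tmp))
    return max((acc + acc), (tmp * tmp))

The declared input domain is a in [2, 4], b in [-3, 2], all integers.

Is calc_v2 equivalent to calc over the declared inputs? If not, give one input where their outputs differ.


Behavior is preserved: although constant usage differs; also arithmetic usage differs, the outputs never diverge.
Tracing a=2, b=-3: calc: tmp=0, then acc=9, then ((tmp - b) == max(-4, tmp)) is false, then a=0, then (max(tmp, acc) == max(b, a)) is false, then b=-4, then acc=9, then returns 18 | calc_v2: tmp=0, then acc=9, then (max(-4, tmp) == (tmp - b)) is false, then a=0, then (max(tmp, acc) == max(b, a)) is false, then b=-4, then acc=9, then returns 18 — matching result 18.
An exhaustive pass over the 18 declared inputs shows identical outputs.
verdict: equivalent


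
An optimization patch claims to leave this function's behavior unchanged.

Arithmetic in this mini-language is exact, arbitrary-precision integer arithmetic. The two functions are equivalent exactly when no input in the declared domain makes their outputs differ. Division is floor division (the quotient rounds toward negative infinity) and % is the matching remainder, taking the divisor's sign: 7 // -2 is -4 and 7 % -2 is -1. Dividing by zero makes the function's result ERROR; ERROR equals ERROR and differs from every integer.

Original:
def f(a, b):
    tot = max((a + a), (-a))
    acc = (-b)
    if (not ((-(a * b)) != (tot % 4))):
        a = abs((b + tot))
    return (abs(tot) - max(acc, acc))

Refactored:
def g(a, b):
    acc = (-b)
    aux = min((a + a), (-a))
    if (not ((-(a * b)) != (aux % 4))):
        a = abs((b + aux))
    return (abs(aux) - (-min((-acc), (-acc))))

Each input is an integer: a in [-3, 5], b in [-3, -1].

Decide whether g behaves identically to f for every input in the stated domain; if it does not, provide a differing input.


On input a=-3, b=-3, f returns 0 while g returns 3.
verdict: not equivalent; witness: a=-3, b=-3


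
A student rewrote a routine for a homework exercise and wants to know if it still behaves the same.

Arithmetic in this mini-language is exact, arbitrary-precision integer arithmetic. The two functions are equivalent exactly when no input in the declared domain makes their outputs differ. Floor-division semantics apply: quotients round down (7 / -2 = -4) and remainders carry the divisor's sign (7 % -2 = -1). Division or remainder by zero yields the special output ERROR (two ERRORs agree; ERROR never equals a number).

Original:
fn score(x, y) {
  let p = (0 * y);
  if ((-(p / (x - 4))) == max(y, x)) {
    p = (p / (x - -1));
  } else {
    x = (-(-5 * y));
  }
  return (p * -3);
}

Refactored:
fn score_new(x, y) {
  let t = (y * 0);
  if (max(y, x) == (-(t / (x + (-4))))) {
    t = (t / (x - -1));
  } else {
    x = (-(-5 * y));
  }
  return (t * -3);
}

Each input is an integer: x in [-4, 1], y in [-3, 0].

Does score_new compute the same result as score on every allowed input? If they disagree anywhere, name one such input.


Comparing the listings, the differences include: local variable names differ; arithmetic usage differs.
Spot check at x=-2, y=-3 — score: p = 0; ((-(p / (x - 4))) == max(y, x)) -> false; x = -15; return 0. score_new: t = 0; (max(y, x) == (-(t / (x + (-4))))) -> false; x = -15; return 0. Both give 0.
Across all 24 domain points the two functions coincide.
verdict: equivalent


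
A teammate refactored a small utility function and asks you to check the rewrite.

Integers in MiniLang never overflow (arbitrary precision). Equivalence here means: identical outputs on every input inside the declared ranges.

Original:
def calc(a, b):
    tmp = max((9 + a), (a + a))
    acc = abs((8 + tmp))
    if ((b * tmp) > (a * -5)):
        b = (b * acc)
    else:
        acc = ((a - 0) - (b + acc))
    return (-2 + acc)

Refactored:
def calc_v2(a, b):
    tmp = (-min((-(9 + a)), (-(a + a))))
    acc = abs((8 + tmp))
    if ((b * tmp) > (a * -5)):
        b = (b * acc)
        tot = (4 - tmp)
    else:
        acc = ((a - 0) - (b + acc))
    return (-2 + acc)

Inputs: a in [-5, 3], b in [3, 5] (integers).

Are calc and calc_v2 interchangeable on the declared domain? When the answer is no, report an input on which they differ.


This is a faithful refactor — constant usage differs, local variable names differ, statement counts differ, min/max/abs usage differs, arithmetic usage differs, but the computed results match everywhere.
Spot check at a=0, b=3 — calc: tmp becomes 9; next acc becomes 17; next ((b * tmp) > (a * -5)) evaluates to true; next b becomes 51; next final value 15. calc_v2: tmp becomes 9; next acc becomes 17; next ((b * tmp) > (a * -5)) evaluates to true; next b becomes 51; next tot becomes -5; next final value 15. Both give 15.
Sweeping the whole domain (27 inputs) finds no disagreement.
verdict: equivalent


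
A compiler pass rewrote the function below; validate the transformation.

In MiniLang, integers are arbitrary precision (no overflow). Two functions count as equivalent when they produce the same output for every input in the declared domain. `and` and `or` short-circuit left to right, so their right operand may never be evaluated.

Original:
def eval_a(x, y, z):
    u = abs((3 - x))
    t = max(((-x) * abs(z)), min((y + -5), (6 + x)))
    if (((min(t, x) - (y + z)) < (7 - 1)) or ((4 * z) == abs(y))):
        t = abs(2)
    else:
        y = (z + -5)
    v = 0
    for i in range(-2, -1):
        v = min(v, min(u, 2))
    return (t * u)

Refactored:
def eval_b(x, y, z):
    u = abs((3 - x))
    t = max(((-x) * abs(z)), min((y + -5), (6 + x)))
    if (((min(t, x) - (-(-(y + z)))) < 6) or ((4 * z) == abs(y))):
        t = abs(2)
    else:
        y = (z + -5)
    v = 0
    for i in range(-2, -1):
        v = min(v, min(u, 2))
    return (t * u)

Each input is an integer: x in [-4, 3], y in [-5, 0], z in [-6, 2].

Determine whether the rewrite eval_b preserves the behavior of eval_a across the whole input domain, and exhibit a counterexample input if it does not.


Equivalent — the differences include arithmetic usage differs; and constant usage differs, yet no declared input distinguishes the two.
As a probe, take x=3, y=-4, z=-2: eval_a runs u := 0 | t := -6 | (((min(t, x) - (y + z)) < (7 - 1)) or ((4 * z) == abs(y))): true | t := 2 | v := 0 | iter i=-2: | v := 0 | result 0; eval_b runs u := 0 | t := -6 | (((min(t, x) - (-(-(y + z)))) < 6) or ((4 * z) == abs(y))): true | t := 2 | v := 0 | iter i=-2: | v := 0 | result 0; both end at 0.
Checked all 432 inputs in the declared domain: the outputs agree on every one.
verdict: equivalent


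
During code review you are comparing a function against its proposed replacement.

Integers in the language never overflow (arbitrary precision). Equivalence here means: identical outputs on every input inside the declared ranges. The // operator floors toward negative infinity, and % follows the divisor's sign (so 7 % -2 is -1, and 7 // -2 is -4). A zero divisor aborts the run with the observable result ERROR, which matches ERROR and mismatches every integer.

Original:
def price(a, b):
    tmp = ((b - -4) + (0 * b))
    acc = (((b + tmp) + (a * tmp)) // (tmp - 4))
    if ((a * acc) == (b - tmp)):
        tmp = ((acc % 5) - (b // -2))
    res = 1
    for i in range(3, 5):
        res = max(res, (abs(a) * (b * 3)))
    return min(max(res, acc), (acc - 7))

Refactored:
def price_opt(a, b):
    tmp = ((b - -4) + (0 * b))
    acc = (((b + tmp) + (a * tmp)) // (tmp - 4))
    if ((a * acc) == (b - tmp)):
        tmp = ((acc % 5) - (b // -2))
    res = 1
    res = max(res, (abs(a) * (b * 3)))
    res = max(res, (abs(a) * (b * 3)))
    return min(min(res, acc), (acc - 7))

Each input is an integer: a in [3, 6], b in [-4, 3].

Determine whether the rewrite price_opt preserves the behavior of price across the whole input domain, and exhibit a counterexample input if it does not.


Not equivalent: a=3, b=1 separates them (14 vs 9).
price: tmp=5, then acc=21, then ((a * acc) == (b - tmp)) is false, then res=1, then (i=3), then res=9, then (i=4), then res=9, then returns 14
price_opt: tmp=5, then acc=21, then ((a * acc) == (b - tmp)) is false, then res=1, then res=9, then res=9, then returns 9
verdict: not equivalent; witness: a=3, b=1


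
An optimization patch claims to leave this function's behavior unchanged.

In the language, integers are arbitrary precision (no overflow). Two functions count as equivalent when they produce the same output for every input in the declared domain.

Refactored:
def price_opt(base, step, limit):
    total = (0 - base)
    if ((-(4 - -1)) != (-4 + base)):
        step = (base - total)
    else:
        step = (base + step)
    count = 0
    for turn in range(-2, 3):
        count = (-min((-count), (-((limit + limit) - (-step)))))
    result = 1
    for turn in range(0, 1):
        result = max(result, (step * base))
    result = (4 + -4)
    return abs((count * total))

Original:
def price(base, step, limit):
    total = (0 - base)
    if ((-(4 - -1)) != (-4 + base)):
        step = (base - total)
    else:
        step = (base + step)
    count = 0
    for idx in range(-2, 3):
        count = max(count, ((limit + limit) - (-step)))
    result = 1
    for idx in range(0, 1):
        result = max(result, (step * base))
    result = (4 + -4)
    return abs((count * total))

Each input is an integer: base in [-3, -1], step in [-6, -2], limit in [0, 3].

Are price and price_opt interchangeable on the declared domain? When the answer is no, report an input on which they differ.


Equivalent — the differences include local variable names differ; min/max/abs usage differs, yet no declared input distinguishes the two.
Spot check at base=-3, step=-6, limit=2 — price: total=3, then ((-(4 - -1)) != (-4 + base)) is true, then step=-6, then count=0, then (idx=-2), then count=0, then (idx=-1), then count=0, then (idx=0), then count=0, then (idx=1), then count=0, then (idx=2), then count=0, then result=1, then (idx=0), then result=18, then result=0, then returns 0. price_opt: total=3, then ((-(4 - -1)) != (-4 + base)) is true, then step=-6, then count=0, then (turn=-2), then count=0, then (turn=-1), then count=0, then (turn=0), then count=0, then (turn=1), then count=0, then (turn=2), then count=0, then result=1, then (turn=0), then result=18, then result=0, then returns 0. Both give 0.
Every one of the 60 inputs gives matching results.
verdict: equivalent


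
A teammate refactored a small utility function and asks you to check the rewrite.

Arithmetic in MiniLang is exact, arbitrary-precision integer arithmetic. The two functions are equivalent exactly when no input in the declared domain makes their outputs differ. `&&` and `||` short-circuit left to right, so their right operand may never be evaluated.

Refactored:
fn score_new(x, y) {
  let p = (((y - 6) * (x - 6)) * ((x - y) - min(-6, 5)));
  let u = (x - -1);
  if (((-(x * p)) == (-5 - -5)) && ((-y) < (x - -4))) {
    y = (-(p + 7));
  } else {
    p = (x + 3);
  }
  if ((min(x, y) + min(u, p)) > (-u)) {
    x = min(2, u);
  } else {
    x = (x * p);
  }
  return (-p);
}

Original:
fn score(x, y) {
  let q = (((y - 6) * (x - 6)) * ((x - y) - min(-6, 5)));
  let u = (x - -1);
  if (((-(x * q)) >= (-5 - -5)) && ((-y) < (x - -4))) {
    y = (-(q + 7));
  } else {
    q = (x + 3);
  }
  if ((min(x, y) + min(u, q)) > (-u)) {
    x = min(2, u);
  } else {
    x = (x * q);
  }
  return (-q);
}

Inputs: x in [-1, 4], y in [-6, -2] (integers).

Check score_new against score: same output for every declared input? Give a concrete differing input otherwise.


These are not equivalent — on x=-1, y=-2 the outputs split (-392 vs -2).
score: q := 392 | u := 0 | (((-(x * q)) >= (-5 - -5)) && ((-y) < (x - -4))): true | y := -399 | ((min(x, y) + min(u, q)) > (-u)): false | x := -392 | result -392
score_new: p := 392 | u := 0 | (((-(x * p)) == (-5 - -5)) && ((-y) < (x - -4))): false | p := 2 | ((min(x, y) + min(u, p)) > (-u)): false | x := -2 | result -2
verdict: not equivalent; witness: x=-1, y=-2


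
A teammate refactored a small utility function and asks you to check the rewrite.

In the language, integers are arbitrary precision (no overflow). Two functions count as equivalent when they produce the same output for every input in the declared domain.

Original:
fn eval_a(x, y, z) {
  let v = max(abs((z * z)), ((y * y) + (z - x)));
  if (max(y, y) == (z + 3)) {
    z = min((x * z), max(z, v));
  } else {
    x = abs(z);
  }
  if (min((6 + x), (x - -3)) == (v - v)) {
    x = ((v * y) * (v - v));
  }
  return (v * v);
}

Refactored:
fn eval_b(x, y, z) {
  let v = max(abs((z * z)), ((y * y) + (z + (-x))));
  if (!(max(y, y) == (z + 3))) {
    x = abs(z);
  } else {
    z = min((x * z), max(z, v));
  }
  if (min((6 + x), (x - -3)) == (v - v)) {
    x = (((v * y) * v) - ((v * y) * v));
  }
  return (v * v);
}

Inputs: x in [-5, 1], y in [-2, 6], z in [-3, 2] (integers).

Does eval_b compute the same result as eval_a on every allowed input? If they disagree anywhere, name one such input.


The two versions differ — the changes include arithmetic usage differs, boolean connective usage differs.
One worked example (x=-1, y=1, z=-2) — eval_a: v = 4; (max(y, y) == (z + 3)) -> true; z = 2; (min((6 + x), (x - -3)) == (v - v)) -> false; return 16; eval_b: v = 4; (!(max(y, y) == (z + 3))) -> false; z = 2; (min((6 + x), (x - -3)) == (v - v)) -> false; return 16; agreement on 16.
Every one of the 378 inputs gives matching results.
verdict: equivalent


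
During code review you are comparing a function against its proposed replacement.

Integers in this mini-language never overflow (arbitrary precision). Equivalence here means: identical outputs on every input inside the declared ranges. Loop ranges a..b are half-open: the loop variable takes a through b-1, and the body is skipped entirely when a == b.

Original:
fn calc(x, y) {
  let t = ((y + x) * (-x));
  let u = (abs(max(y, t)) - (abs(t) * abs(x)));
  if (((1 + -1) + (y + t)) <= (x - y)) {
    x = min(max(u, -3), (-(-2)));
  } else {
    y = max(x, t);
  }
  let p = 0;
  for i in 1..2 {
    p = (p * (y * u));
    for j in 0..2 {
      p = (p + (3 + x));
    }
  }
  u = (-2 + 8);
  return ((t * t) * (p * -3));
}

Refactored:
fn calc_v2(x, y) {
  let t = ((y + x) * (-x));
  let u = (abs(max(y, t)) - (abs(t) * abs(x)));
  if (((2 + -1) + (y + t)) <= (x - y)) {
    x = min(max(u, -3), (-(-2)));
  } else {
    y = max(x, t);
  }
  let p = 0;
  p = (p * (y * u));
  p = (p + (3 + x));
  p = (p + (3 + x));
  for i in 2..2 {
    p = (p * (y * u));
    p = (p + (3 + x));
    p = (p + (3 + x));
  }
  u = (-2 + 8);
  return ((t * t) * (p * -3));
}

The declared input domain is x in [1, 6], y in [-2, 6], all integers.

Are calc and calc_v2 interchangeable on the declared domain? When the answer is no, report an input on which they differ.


Try x=1, y=2.
calc: t = -3; u = -1; (((1 + -1) + (y + t)) <= (x - y)) -> true; x = -1; p = 0; [i=1]; p = 0; [j=0]; p = 2; [j=1]; p = 4; u = 6; return -108
calc_v2: t = -3; u = -1; (((2 + -1) + (y + t)) <= (x - y)) -> false; y = 1; p = 0; p = 0; p = 4; p = 8; the i loop: no iterations; u = 6; return -216
-108 against -216: the behavior changed.
verdict: not equivalent; witness: x=1, y=2


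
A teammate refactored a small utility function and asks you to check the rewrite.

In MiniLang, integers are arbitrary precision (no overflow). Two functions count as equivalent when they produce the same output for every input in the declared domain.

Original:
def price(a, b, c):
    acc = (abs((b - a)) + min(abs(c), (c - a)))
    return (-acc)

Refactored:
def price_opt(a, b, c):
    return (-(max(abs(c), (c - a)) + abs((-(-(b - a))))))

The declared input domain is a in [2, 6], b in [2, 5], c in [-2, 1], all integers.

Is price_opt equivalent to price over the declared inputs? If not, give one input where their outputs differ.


The rewrite breaks on a=2, b=2, c=-2, where the results are 4 and -2.
price: acc = -4; return 4
price_opt: return -2
verdict: not equivalent; witness: a=2, b=2, c=-2


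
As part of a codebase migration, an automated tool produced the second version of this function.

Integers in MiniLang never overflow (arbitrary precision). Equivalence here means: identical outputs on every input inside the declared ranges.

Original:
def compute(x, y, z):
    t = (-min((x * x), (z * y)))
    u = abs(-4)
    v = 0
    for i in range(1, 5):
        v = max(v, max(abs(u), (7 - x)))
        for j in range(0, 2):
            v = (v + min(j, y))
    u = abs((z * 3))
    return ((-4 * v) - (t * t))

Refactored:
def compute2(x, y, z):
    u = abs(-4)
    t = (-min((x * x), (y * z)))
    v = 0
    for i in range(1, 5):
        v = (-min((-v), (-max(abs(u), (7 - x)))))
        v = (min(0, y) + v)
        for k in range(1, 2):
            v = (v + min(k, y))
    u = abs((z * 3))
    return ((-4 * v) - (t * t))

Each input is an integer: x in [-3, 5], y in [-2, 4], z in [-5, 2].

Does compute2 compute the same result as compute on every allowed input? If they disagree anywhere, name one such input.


The two versions differ — the changes include arithmetic usage differs, constant usage differs, loop structure differs, min/max/abs usage differs, local variable names differ, statement counts differ.
As a probe, take x=-3, y=-2, z=-4: compute runs t becomes -8; next u becomes 4; next v becomes 0; next at i=1:; next v becomes 10; next at j=0:; next v becomes 8; next at j=1:; next v becomes 6; next at i=2:; next v becomes 10; next at j=0:; next v becomes 8; next at j=1:; next v becomes 6; next at i=3:; next v becomes 10; next at j=0:; next v becomes 8; next at j=1:; next v becomes 6; next at i=4:; next v becomes 10; next at j=0:; next v becomes 8; next at j=1:; next v becomes 6; next u becomes 12; next final value -88; compute2 runs u becomes 4; next t becomes -8; next v becomes 0; next at i=1:; next v becomes 10; next v becomes 8; next at k=1:; next v becomes 6; next at i=2:; next v becomes 10; next v becomes 8; next at k=1:; next v becomes 6; next at i=3:; next v becomes 10; next v becomes 8; next at k=1:; next v becomes 6; next at i=4:; next v becomes 10; next v becomes 8; next at k=1:; next v becomes 6; next u becomes 12; next final value -88; both end at -88.
An exhaustive pass over the 504 declared inputs shows identical outputs.
verdict: equivalent


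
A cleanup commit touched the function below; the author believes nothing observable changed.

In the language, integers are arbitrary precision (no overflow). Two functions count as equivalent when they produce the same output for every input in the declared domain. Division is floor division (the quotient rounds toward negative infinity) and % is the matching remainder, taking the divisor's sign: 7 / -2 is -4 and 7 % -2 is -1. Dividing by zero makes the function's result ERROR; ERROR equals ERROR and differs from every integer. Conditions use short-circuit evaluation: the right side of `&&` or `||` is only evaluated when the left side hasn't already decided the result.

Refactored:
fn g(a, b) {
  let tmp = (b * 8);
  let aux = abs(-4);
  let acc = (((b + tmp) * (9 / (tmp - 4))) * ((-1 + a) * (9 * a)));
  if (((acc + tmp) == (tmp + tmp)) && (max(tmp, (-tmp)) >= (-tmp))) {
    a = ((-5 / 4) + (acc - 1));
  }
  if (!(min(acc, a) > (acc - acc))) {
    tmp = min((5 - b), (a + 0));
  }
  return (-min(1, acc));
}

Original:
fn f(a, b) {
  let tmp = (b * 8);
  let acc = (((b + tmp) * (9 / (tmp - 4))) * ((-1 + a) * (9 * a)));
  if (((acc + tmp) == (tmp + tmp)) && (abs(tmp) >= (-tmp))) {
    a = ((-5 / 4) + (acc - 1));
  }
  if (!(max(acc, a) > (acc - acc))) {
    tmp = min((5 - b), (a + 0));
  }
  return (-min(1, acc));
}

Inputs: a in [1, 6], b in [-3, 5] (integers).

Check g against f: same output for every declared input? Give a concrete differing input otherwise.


Although `max(acc, a)` became `min(acc, a)`, no input in the stated domain can expose it; all 54 inputs agree.
verdict: equivalent


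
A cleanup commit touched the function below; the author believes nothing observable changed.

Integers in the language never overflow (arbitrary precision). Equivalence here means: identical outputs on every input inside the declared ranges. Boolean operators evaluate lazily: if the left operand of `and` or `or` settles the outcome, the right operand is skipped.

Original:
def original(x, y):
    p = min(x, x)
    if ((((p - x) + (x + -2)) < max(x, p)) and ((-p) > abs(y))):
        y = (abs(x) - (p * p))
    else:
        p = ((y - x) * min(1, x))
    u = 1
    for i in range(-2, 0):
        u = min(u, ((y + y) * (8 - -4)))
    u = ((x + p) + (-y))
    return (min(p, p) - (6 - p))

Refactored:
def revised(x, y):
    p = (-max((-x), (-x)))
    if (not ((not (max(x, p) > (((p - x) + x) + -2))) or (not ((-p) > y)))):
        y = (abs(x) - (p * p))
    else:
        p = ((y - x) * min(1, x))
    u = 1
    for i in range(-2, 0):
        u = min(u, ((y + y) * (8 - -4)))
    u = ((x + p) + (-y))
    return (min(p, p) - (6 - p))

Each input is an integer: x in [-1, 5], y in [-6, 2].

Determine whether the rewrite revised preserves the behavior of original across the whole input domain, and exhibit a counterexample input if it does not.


The rewrite breaks on x=-1, y=-6, where the results are 4 and -8.
original: p = -1; ((((p - x) + (x + -2)) < max(x, p)) and ((-p) > abs(y))) -> false; p = 5; u = 1; [i=-2]; u = -144; [i=-1]; u = -144; u = 10; return 4
revised: p = -1; (not ((not (max(x, p) > (((p - x) + x) + -2))) or (not ((-p) > y)))) -> true; y = 0; u = 1; [i=-2]; u = 0; [i=-1]; u = 0; u = -2; return -8
verdict: not equivalent; witness: x=-1, y=-6


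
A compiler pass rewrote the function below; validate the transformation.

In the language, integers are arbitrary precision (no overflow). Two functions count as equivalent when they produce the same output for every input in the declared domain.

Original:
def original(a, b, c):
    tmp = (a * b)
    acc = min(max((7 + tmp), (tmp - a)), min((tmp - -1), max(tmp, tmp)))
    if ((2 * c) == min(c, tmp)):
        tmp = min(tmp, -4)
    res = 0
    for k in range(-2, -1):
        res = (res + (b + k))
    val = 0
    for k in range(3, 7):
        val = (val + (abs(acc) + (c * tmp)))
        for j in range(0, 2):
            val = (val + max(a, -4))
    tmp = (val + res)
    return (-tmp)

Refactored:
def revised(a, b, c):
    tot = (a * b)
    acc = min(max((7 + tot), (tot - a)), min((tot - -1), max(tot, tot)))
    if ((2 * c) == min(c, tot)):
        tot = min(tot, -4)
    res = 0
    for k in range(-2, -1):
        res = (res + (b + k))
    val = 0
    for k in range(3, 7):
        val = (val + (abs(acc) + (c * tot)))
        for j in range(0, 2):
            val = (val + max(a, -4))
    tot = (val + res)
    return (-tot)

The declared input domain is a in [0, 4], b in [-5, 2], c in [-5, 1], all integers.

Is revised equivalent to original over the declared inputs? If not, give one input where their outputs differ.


This is a faithful refactor — local variable names differ, but the computed results match everywhere.
Tracing a=0, b=1, c=-4: original: tmp = 0; acc = 0; ((2 * c) == min(c, tmp)) -> false; res = 0; [k=-2]; res = -1; val = 0; [k=3]; val = 0; [j=0]; val = 0; [j=1]; val = 0; [k=4]; val = 0; [j=0]; val = 0; [j=1]; val = 0; [k=5]; val = 0; [j=0]; val = 0; [j=1]; val = 0; [k=6]; val = 0; [j=0]; val = 0; [j=1]; val = 0; tmp = -1; return 1 | revised: tot = 0; acc = 0; ((2 * c) == min(c, tot)) -> false; res = 0; [k=-2]; res = -1; val = 0; [k=3]; val = 0; [j=0]; val = 0; [j=1]; val = 0; [k=4]; val = 0; [j=0]; val = 0; [j=1]; val = 0; [k=5]; val = 0; [j=0]; val = 0; [j=1]; val = 0; [k=6]; val = 0; [j=0]; val = 0; [j=1]; val = 0; tot = -1; return 1 — matching result 1.
Every one of the 280 inputs gives matching results.
verdict: equivalent


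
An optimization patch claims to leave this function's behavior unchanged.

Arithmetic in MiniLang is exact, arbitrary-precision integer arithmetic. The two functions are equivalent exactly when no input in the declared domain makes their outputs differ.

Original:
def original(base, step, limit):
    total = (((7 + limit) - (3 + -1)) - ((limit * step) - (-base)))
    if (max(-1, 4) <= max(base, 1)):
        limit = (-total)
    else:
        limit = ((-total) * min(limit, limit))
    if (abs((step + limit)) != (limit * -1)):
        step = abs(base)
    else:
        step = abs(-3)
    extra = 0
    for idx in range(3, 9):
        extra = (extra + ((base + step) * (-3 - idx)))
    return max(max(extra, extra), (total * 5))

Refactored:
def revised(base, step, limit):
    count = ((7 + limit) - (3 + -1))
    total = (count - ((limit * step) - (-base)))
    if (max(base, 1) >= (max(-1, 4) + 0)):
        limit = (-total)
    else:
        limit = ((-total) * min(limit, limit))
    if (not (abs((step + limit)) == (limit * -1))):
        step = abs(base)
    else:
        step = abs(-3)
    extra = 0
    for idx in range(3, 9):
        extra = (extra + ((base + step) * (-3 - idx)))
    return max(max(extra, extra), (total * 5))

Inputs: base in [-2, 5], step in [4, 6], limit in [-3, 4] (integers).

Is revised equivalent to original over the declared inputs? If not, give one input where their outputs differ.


The two are interchangeable: statement counts differ; and constant usage differs; and arithmetic usage differs; and boolean connective usage differs; and comparison usage differs; and local variable names differ, and every declared input agrees.
Tracing base=2, step=5, limit=3: original: total = -9; (max(-1, 4) <= max(base, 1)) -> false; limit = 27; (abs((step + limit)) != (limit * -1)) -> true; step = 2; extra = 0; [idx=3]; extra = -24; [idx=4]; extra = -52; [idx=5]; extra = -84; [idx=6]; extra = -120; [idx=7]; extra = -160; [idx=8]; extra = -204; return -45 | revised: count = 8; total = -9; (max(base, 1) >= (max(-1, 4) + 0)) -> false; limit = 27; (not (abs((step + limit)) == (limit * -1))) -> true; step = 2; extra = 0; [idx=3]; extra = -24; [idx=4]; extra = -52; [idx=5]; extra = -84; [idx=6]; extra = -120; [idx=7]; extra = -160; [idx=8]; extra = -204; return -45 — matching result -45.
Sweeping the whole domain (192 inputs) finds no disagreement.
verdict: equivalent


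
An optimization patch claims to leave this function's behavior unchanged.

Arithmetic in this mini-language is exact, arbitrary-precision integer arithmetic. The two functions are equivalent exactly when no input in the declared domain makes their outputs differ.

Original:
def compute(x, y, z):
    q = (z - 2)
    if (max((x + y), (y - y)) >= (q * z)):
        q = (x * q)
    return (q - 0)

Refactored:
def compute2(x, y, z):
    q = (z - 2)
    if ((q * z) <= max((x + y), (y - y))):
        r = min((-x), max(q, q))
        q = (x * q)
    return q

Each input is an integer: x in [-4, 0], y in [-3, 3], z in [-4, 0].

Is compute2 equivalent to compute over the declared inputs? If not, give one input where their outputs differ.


Reading the diff, among the changes: min/max/abs usage differs; and comparison usage differs; and arithmetic usage differs; and constant usage differs; and statement counts differ; and local variable names differ.
Tracing x=-3, y=3, z=0: compute: q := -2 | (max((x + y), (y - y)) >= (q * z)): true | q := 6 | result 6 | compute2: q := -2 | ((q * z) <= max((x + y), (y - y))): true | r := -2 | q := 6 | result 6 — matching result 6.
Sweeping the whole domain (175 inputs) finds no disagreement.
verdict: equivalent


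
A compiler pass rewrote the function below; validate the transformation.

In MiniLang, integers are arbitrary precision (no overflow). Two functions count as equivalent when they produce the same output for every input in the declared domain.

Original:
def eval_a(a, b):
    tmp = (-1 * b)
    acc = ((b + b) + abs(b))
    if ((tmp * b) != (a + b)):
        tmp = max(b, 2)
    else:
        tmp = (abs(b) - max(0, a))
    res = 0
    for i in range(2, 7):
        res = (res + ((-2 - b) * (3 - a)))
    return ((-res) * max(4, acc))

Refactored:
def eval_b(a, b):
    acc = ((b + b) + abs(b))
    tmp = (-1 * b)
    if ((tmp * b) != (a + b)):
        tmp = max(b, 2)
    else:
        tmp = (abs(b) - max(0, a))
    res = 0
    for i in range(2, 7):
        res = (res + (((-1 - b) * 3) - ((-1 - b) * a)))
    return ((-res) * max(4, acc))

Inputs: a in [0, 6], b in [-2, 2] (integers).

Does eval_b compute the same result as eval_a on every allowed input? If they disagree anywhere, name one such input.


Take a=0, b=-2.
eval_a: tmp=2, then acc=-2, then ((tmp * b) != (a + b)) is true, then tmp=2, then res=0, then (i=2), then res=0, then (i=3), then res=0, then (i=4), then res=0, then (i=5), then res=0, then (i=6), then res=0, then returns 0
eval_b: acc=-2, then tmp=2, then ((tmp * b) != (a + b)) is true, then tmp=2, then res=0, then (i=2), then res=3, then (i=3), then res=6, then (i=4), then res=9, then (i=5), then res=12, then (i=6), then res=15, then returns -60
0 != -60, so the rewrite changes behavior.
verdict: not equivalent; witness: a=0, b=-2


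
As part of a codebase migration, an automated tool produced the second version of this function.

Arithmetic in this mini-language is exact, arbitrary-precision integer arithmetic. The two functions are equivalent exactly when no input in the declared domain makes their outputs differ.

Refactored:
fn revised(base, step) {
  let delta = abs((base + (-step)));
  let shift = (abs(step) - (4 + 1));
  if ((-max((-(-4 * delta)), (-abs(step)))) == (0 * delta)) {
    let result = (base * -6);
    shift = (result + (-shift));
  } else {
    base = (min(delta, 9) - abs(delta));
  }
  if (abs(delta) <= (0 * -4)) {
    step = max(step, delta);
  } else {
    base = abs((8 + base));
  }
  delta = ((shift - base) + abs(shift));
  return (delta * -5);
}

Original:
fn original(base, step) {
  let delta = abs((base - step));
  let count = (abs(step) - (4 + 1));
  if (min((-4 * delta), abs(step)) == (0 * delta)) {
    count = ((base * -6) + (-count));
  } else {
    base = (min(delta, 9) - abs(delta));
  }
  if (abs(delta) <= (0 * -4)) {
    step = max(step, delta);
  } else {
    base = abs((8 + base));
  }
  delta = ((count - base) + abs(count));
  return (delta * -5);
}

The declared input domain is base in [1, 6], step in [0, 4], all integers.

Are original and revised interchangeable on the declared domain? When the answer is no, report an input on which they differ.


Side by side, the visible changes include: local variable names differ; and statement counts differ; and arithmetic usage differs; and min/max/abs usage differs.
Tracing base=3, step=0: original: delta = 3; count = -5; (min((-4 * delta), abs(step)) == (0 * delta)) -> false; base = 0; (abs(delta) <= (0 * -4)) -> false; base = 8; delta = -8; return 40 | revised: delta = 3; shift = -5; ((-max((-(-4 * delta)), (-abs(step)))) == (0 * delta)) -> false; base = 0; (abs(delta) <= (0 * -4)) -> false; base = 8; delta = -8; return 40 — matching result 40.
Checked all 30 inputs in the declared domain: the outputs agree on every one.
verdict: equivalent


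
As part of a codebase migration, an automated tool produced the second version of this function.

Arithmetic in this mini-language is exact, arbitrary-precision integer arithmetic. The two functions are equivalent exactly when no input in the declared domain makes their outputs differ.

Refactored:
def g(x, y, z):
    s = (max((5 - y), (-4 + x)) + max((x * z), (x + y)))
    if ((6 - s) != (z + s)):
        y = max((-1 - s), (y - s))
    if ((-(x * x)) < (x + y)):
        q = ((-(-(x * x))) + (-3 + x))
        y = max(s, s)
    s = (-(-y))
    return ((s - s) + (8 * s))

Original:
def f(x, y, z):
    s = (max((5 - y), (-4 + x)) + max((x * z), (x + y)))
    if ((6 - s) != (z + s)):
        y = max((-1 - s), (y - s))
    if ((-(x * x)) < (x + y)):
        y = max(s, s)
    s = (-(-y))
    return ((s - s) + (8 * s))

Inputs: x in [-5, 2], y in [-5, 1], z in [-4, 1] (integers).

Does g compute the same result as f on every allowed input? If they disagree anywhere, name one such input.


Equivalent — the differences include constant usage differs; and arithmetic usage differs; and statement counts differ; and local variable names differ, yet no declared input distinguishes the two.
Tracing x=1, y=-1, z=1: f: s becomes 7; next ((6 - s) != (z + s)) evaluates to true; next y becomes -8; next ((-(x * x)) < (x + y)) evaluates to false; next s becomes -8; next final value -64 | g: s becomes 7; next ((6 - s) != (z + s)) evaluates to true; next y becomes -8; next ((-(x * x)) < (x + y)) evaluates to false; next s becomes -8; next final value -64 — matching result -64.
Checked all 336 inputs in the declared domain: the outputs agree on every one.
verdict: equivalent


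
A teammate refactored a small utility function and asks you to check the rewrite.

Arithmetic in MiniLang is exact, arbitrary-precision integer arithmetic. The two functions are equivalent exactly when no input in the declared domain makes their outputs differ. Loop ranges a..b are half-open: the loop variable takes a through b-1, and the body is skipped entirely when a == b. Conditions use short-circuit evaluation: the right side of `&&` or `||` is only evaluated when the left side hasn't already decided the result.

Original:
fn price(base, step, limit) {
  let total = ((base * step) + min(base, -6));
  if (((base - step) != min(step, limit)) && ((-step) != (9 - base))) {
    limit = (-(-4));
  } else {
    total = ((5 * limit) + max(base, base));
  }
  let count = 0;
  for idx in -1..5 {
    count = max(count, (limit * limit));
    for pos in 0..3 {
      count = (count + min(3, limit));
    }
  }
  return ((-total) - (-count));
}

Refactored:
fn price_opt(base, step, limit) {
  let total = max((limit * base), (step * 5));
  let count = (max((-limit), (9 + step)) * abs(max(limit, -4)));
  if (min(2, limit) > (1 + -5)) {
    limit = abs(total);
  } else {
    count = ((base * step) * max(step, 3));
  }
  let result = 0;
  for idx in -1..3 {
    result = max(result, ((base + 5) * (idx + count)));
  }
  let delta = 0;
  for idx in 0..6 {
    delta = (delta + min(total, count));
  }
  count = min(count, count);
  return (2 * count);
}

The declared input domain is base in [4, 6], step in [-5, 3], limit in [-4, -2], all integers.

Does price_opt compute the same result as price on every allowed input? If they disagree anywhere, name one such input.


Consider the input base=4, step=-5, limit=-4.
price: total=-26, then (((base - step) != min(step, limit)) && ((-step) != (9 - base))) is false, then total=-16, then count=0, then (idx=-1), then count=16, then (pos=0), then count=12, then (pos=1), then count=8, then (pos=2), then count=4, then (idx=0), then count=16, then (pos=0), then count=12, then (pos=1), then count=8, then (pos=2), then count=4, then (idx=1), then count=16, then (pos=0), then count=12, then (pos=1), then count=8, then (pos=2), then count=4, then (idx=2), then count=16, then (pos=0), then count=12, then (pos=1), then count=8, then (pos=2), then count=4, then (idx=3), then count=16, then (pos=0), then count=12, then (pos=1), then count=8, then (pos=2), then count=4, then (idx=4), then count=16, then (pos=0), then count=12, then (pos=1), then count=8, then (pos=2), then count=4, then returns 20
price_opt: total=-16, then count=16, then (min(2, limit) > (1 + -5)) is false, then count=-60, then result=0, then (idx=-1), then result=0, then (idx=0), then result=0, then (idx=1), then result=0, then (idx=2), then result=0, then delta=0, then (idx=0), then delta=-60, then (idx=1), then delta=-120, then (idx=2), then delta=-180, then (idx=3), then delta=-240, then (idx=4), then delta=-300, then (idx=5), then delta=-360, then count=-60, then returns -120
20 against -120: the behavior changed.
verdict: not equivalent; witness: base=4, step=-5, limit=-4


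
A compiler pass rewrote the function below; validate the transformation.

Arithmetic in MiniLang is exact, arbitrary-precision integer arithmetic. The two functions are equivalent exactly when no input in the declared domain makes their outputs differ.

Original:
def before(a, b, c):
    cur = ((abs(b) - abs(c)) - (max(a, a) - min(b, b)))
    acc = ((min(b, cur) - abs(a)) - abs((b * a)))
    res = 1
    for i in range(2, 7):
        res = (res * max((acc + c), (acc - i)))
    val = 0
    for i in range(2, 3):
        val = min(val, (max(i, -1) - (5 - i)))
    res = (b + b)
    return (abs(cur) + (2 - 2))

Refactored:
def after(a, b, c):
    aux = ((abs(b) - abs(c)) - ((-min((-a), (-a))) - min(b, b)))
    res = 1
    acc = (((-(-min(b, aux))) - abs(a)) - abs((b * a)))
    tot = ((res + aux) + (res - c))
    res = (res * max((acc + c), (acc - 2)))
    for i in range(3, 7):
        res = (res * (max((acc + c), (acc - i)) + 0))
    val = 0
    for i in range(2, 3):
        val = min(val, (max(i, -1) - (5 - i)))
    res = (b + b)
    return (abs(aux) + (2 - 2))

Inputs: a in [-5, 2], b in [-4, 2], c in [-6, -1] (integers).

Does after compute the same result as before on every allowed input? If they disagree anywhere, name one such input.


Comparing the listings, the differences include: loop structure differs, and statement counts differ, and local variable names differ, and constant usage differs, and arithmetic usage differs, and min/max/abs usage differs.
Tracing a=-3, b=-1, c=-2: before: cur := 1 | acc := -7 | res := 1 | iter i=2: | res := -9 | iter i=3: | res := 81 | iter i=4: | res := -729 | iter i=5: | res := 6561 | iter i=6: | res := -59049 | val := 0 | iter i=2: | val := -1 | res := -2 | result 1 | after: aux := 1 | res := 1 | acc := -7 | tot := 5 | res := -9 | iter i=3: | res := 81 | iter i=4: | res := -729 | iter i=5: | res := 6561 | iter i=6: | res := -59049 | val := 0 | iter i=2: | val := -1 | res := -2 | result 1 — matching result 1.
Checked all 336 inputs in the declared domain: the outputs agree on every one.
verdict: equivalent
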